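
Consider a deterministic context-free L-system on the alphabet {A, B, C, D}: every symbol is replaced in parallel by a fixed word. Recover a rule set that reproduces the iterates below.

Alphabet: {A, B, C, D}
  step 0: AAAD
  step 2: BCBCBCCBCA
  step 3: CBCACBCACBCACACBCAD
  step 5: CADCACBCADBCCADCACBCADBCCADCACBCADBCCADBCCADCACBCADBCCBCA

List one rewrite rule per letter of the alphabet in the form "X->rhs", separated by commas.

A->D, B->CB, C->CA, D->BC

  step 2 ⇒ step 3: BCBCBCCBCA ⇒ CB·CA·CB·CA·CB·CA·CA·CB·CA·D
    A ↦ D
    B ↦ CB
    C ↦ CA
    D ↦ BC  (constrained at step 0)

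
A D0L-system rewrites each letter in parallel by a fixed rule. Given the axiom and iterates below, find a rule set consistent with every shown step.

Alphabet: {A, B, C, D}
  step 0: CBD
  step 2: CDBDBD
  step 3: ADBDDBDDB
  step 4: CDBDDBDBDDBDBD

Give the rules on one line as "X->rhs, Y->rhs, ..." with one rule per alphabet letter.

A->C, B->D, C->A, D->DB

  step 3 ⇒ step 4: ADBDDBDDB ⇒ C·DB·D·DB·DB·D·DB·DB·D
    A ↦ C
    B ↦ D
    D ↦ DB
  step 2 ⇒ step 3: CDBDBD ⇒ A·DB·D·DB·D·DB
    C ↦ A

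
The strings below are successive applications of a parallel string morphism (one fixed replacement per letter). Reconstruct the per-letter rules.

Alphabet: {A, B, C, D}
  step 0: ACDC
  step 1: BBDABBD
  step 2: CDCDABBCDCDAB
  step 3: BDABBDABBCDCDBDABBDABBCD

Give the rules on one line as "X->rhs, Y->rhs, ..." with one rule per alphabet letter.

  step 2 ⇒ step 3: CDCDABBCDCDAB ⇒ BD·AB·BD·AB·B·CD·CD·BD·AB·BD·AB·B·CD
    A ↦ B
    B ↦ CD
    C ↦ BD
    D ↦ AB

A->B, B->CD, C->BD, D->AB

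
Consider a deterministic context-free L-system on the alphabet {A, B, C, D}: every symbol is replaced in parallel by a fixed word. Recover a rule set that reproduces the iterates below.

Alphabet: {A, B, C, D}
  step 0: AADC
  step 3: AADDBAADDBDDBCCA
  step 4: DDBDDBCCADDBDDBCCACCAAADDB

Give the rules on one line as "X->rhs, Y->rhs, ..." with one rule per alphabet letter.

A->DDB, B->A, C->A, D->C

  step 3 ⇒ step 4: AADDBAADDBDDBCCA ⇒ DDB·DDB·C·C·A·DDB·DDB·C·C·A·C·C·A·A·A·DDB
    A ↦ DDB
    B ↦ A
    C ↦ A
    D ↦ C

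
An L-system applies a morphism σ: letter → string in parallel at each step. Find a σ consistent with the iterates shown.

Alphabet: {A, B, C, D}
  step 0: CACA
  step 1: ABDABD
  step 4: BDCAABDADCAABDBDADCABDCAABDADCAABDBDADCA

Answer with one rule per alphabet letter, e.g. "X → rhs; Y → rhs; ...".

A->BD, B->AD, C->A, D->CA

  step 0 ⇒ step 1: CACA ⇒ A·BD·A·BD
    A ↦ BD
    C ↦ A
    B ↦ AD  (constrained at step 1)
    D ↦ CA  (constrained at step 1)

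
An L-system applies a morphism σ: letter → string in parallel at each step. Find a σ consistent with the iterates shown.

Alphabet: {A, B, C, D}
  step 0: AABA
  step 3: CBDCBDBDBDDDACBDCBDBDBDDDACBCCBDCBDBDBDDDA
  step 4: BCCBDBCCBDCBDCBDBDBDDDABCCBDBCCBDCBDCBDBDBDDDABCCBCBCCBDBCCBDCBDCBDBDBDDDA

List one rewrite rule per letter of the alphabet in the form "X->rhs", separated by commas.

  step 3 ⇒ step 4: CBDCBDBDBDDDACBDCBDBDBDDDACBCCBDCBDBDBDDDA ⇒ BC·C·BD·BC·C·BD·C·BD·C·BD·BD·BD·DDA·BC·C·BD·BC·C·BD·C·BD·C·BD·BD·BD·DDA·BC·C·BC·BC·C·BD·BC·C·BD·C·BD·C·BD·BD·BD·DDA
    A ↦ DDA
    B ↦ C
    C ↦ BC
    D ↦ BD

A->DDA, B->C, C->BC, D->BD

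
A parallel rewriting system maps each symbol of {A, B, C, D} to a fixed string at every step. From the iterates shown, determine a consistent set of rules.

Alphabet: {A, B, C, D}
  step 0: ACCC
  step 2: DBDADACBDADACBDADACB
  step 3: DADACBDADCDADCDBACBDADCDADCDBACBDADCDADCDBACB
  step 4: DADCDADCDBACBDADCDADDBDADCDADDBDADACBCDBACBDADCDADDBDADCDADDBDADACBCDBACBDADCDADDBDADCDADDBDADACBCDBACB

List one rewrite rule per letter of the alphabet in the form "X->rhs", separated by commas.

  step 3 ⇒ step 4: DADACBDADCDADCDBACBDADCDADCDBACBDADCDADCDBACB ⇒ DAD·C·DAD·C·DB·ACB·DAD·C·DAD·DB·DAD·C·DAD·DB·DAD·ACB·C·DB·ACB·DAD·C·DAD·DB·DAD·C·DAD·DB·DAD·ACB·C·DB·ACB·DAD·C·DAD·DB·DAD·C·DAD·DB·DAD·ACB·C·DB·ACB
    A ↦ C
    B ↦ ACB
    C ↦ DB
    D ↦ DAD

A->C, B->ACB, C->DB, D->DAD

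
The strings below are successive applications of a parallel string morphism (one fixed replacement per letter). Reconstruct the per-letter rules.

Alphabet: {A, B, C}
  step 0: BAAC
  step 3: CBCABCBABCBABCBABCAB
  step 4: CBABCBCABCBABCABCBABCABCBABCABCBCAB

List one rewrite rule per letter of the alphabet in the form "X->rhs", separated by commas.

  step 3 ⇒ step 4: CBCABCBABCBABCBABCAB ⇒ CB·AB·CB·C·AB·CB·AB·C·AB·CB·AB·C·AB·CB·AB·C·AB·CB·C·AB
    A ↦ C
    B ↦ AB
    C ↦ CB

A->C, B->AB, C->CB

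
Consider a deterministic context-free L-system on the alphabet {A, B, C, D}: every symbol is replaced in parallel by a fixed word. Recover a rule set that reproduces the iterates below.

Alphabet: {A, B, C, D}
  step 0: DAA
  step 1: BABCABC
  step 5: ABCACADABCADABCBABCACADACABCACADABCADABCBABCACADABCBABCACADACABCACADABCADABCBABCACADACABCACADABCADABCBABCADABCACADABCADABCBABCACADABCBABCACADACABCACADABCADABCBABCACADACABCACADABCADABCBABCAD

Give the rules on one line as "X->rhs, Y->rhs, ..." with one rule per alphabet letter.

  step 0 ⇒ step 1: DAA ⇒ B·ABC·ABC
    A ↦ ABC
    D ↦ B
    B ↦ AC  (constrained at step 1)
    C ↦ AD  (constrained at step 1)

A->ABC, B->AC, C->AD, D->B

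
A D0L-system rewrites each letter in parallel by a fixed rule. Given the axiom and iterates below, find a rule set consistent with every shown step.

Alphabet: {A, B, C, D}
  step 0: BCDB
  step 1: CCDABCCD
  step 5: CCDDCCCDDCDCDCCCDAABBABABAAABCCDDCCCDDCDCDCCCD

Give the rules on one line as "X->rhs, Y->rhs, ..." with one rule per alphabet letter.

  step 0 ⇒ step 1: BCDB ⇒ CCD·A·B·CCD
    B ↦ CCD
    C ↦ A
    D ↦ B
    A ↦ DC  (constrained at step 1)

A->DC, B->CCD, C->A, D->B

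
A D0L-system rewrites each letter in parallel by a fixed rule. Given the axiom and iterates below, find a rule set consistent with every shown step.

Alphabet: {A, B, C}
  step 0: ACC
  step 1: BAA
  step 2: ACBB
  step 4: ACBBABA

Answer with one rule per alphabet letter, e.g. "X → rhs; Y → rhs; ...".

A->B, B->AC, C->A

  step 1 ⇒ step 2: BAA ⇒ AC·B·B
    A ↦ B
    B ↦ AC
  step 0 ⇒ step 1: ACC ⇒ B·A·A
    C ↦ A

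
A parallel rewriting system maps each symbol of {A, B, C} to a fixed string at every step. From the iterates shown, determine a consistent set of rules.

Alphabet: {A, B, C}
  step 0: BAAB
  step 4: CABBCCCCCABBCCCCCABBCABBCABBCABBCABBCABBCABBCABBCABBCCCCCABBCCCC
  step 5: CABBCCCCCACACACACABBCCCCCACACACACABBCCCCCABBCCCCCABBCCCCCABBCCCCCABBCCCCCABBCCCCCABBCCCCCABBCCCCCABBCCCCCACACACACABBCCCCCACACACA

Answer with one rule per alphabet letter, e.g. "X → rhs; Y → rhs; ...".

  step 4 ⇒ step 5: CABBCCCCCABBCCCCCABBCABBCABBCABBCABBCABBCABBCABBCABBCCCCCABBCCCC ⇒ CA·BB·CC·CC·CA·CA·CA·CA·CA·BB·CC·CC·CA·CA·CA·CA·CA·BB·CC·CC·CA·BB·CC·CC·CA·BB·CC·CC·CA·BB·CC·CC·CA·BB·CC·CC·CA·BB·CC·CC·CA·BB·CC·CC·CA·BB·CC·CC·CA·BB·CC·CC·CA·CA·CA·CA·CA·BB·CC·CC·CA·CA·CA·CA
    A ↦ BB
    B ↦ CC
    C ↦ CA

A->BB, B->CC, C->CA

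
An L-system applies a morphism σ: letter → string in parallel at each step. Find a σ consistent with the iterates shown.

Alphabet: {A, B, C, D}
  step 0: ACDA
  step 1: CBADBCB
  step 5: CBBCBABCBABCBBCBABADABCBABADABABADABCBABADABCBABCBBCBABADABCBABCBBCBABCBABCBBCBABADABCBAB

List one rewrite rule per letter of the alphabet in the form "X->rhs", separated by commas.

  step 0 ⇒ step 1: ACDA ⇒ CB·AD·B·CB
    A ↦ CB
    C ↦ AD
    D ↦ B
    B ↦ AB  (constrained at step 1)

A->CB, B->AB, C->AD, D->B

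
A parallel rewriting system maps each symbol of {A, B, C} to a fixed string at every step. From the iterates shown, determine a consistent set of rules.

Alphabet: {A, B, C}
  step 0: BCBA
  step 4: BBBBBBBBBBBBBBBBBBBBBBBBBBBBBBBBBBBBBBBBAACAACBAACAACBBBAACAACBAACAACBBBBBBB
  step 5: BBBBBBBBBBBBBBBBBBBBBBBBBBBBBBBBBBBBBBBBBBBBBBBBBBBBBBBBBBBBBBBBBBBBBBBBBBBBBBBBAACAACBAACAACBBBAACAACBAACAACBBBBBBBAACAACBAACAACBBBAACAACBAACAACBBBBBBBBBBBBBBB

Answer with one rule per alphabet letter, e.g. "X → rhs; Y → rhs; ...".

A->AAC, B->BB, C->B

  step 4 ⇒ step 5: BBBBBBBBBBBBBBBBBBBBBBBBBBBBBBBBBBBBBBBBAACAACBAACAACBBBAACAACBAACAACBBBBBBB ⇒ BB·BB·BB·BB·BB·BB·BB·BB·BB·BB·BB·BB·BB·BB·BB·BB·BB·BB·BB·BB·BB·BB·BB·BB·BB·BB·BB·BB·BB·BB·BB·BB·BB·BB·BB·BB·BB·BB·BB·BB·AAC·AAC·B·AAC·AAC·B·BB·AAC·AAC·B·AAC·AAC·B·BB·BB·BB·AAC·AAC·B·AAC·AAC·B·BB·AAC·AAC·B·AAC·AAC·B·BB·BB·BB·BB·BB·BB·BB
    A ↦ AAC
    B ↦ BB
    C ↦ B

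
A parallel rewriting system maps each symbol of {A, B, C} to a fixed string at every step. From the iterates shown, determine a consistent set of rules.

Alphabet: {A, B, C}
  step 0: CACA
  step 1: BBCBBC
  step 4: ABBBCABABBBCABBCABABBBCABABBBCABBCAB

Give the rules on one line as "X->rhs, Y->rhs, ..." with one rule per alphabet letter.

  step 0 ⇒ step 1: CACA ⇒ B·BC·B·BC
    A ↦ BC
    C ↦ B
    B ↦ AB  (constrained at step 1)

A->BC, B->AB, C->B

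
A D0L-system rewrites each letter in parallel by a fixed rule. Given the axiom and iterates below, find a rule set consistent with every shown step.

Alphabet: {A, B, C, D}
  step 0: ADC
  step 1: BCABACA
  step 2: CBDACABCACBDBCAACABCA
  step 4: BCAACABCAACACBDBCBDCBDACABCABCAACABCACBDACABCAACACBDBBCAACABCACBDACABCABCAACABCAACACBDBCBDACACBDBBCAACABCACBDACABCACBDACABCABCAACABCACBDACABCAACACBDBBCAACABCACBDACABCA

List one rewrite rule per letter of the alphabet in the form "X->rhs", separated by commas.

  step 1 ⇒ step 2: BCABACA ⇒ CBD·ACA·BCA·CBD·BCA·ACA·BCA
    A ↦ BCA
    B ↦ CBD
    C ↦ ACA
  step 0 ⇒ step 1: ADC ⇒ BCA·B·ACA
    D ↦ B

A->BCA, B->CBD, C->ACA, D->B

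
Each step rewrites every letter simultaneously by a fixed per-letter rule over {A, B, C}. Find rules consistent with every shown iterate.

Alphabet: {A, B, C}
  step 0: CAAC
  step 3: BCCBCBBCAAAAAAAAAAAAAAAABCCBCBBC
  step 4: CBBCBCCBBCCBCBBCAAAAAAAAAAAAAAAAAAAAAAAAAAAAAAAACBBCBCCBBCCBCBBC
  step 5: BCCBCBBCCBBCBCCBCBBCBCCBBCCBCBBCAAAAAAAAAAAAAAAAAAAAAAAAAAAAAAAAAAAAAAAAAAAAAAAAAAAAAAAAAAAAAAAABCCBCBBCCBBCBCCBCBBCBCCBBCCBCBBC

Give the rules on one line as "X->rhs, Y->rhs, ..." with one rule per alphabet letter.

A->AA, B->CB, C->BC

  step 4 ⇒ step 5: CBBCBCCBBCCBCBBCAAAAAAAAAAAAAAAAAAAAAAAAAAAAAAAACBBCBCCBBCCBCBBC ⇒ BC·CB·CB·BC·CB·BC·BC·CB·CB·BC·BC·CB·BC·CB·CB·BC·AA·AA·AA·AA·AA·AA·AA·AA·AA·AA·AA·AA·AA·AA·AA·AA·AA·AA·AA·AA·AA·AA·AA·AA·AA·AA·AA·AA·AA·AA·AA·AA·BC·CB·CB·BC·CB·BC·BC·CB·CB·BC·BC·CB·BC·CB·CB·BC
    A ↦ AA
    B ↦ CB
    C ↦ BC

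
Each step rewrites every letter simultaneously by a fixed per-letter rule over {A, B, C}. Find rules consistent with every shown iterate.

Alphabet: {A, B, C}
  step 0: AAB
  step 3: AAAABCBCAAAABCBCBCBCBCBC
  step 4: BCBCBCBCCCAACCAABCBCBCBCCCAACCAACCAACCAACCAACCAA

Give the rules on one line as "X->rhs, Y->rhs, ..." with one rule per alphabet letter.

  step 3 ⇒ step 4: AAAABCBCAAAABCBCBCBCBCBC ⇒ BC·BC·BC·BC·CC·AA·CC·AA·BC·BC·BC·BC·CC·AA·CC·AA·CC·AA·CC·AA·CC·AA·CC·AA
    A ↦ BC
    B ↦ CC
    C ↦ AA

A->BC, B->CC, C->AA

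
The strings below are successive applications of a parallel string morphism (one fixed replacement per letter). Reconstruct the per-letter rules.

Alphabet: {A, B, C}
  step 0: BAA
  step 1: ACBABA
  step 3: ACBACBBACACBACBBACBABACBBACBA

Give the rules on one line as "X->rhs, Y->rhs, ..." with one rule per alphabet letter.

  step 0 ⇒ step 1: BAA ⇒ AC·BA·BA
    A ↦ BA
    B ↦ AC
    C ↦ CBB  (constrained at step 1)

A->BA, B->AC, C->CBB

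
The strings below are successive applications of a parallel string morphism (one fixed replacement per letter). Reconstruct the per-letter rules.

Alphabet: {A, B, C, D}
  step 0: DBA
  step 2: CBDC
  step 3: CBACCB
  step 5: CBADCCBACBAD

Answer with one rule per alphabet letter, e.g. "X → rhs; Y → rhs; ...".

A->D, B->A, C->CB, D->C

  step 2 ⇒ step 3: CBDC ⇒ CB·A·C·CB
    B ↦ A
    C ↦ CB
    D ↦ C
    A ↦ D  (constrained at step 0)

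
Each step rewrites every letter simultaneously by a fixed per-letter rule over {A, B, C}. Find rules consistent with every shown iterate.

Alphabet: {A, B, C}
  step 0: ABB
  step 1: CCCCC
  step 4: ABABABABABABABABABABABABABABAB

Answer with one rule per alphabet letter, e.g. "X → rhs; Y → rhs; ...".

A->C, B->CC, C->AB

  step 0 ⇒ step 1: ABB ⇒ C·CC·CC
    A ↦ C
    B ↦ CC
    C ↦ AB  (constrained at step 1)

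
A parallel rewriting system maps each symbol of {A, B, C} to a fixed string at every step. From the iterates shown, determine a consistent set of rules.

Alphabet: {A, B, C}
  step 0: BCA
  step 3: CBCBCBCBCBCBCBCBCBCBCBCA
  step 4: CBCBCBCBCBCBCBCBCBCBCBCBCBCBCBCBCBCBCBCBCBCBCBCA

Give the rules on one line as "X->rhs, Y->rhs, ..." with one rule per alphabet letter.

  step 3 ⇒ step 4: CBCBCBCBCBCBCBCBCBCBCBCA ⇒ CB·CB·CB·CB·CB·CB·CB·CB·CB·CB·CB·CB·CB·CB·CB·CB·CB·CB·CB·CB·CB·CB·CB·CA
    A ↦ CA
    B ↦ CB
    C ↦ CB

A->CA, B->CB, C->CB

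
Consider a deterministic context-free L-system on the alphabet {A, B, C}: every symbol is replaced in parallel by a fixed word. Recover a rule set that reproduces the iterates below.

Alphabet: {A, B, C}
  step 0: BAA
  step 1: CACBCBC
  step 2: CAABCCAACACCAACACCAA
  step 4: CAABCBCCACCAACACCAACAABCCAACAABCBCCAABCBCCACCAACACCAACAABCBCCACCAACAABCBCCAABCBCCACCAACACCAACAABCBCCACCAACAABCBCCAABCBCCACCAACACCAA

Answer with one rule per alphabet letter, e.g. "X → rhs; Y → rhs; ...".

A->BC, B->CAC, C->CAA

  step 1 ⇒ step 2: CACBCBC ⇒ CAA·BC·CAA·CAC·CAA·CAC·CAA
    A ↦ BC
    B ↦ CAC
    C ↦ CAA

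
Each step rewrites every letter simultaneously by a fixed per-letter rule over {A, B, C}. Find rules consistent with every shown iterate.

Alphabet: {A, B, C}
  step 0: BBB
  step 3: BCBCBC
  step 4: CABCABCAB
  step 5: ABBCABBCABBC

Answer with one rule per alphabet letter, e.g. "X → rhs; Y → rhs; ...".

  step 4 ⇒ step 5: CABCABCAB ⇒ AB·B·C·AB·B·C·AB·B·C
    A ↦ B
    B ↦ C
    C ↦ AB

A->B, B->C, C->AB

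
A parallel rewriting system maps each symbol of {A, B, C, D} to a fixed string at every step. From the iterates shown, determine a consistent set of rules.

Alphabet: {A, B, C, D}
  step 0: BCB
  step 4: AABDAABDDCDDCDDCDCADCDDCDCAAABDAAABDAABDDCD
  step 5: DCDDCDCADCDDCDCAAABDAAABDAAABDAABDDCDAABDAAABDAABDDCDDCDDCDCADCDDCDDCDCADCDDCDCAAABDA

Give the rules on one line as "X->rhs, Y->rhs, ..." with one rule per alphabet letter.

  step 4 ⇒ step 5: AABDAABDDCDDCDDCDCADCDDCDCAAABDAAABDAABDDCD ⇒ DCD·DCD·C·A·DCD·DCD·C·A·A·ABD·A·A·ABD·A·A·ABD·A·ABD·DCD·A·ABD·A·A·ABD·A·ABD·DCD·DCD·DCD·C·A·DCD·DCD·DCD·C·A·DCD·DCD·C·A·A·ABD·A
    A ↦ DCD
    B ↦ C
    C ↦ ABD
    D ↦ A

A->DCD, B->C, C->ABD, D->A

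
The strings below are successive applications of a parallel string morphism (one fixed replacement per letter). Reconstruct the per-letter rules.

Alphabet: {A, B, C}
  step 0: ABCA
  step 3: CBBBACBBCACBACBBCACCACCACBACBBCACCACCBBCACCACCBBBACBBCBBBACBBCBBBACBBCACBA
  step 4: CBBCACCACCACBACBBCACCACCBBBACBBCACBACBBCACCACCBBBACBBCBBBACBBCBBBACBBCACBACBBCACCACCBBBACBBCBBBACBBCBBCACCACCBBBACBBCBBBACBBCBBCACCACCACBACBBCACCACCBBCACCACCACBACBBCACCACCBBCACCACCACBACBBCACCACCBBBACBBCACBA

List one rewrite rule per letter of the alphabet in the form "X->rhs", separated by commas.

  step 3 ⇒ step 4: CBBBACBBCACBACBBCACCACCACBACBBCACCACCBBCACCACCBBBACBBCBBBACBBCBBBACBBCACBA ⇒ CBB·CAC·CAC·CAC·BA·CBB·CAC·CAC·CBB·BA·CBB·CAC·BA·CBB·CAC·CAC·CBB·BA·CBB·CBB·BA·CBB·CBB·BA·CBB·CAC·BA·CBB·CAC·CAC·CBB·BA·CBB·CBB·BA·CBB·CBB·CAC·CAC·CBB·BA·CBB·CBB·BA·CBB·CBB·CAC·CAC·CAC·BA·CBB·CAC·CAC·CBB·CAC·CAC·CAC·BA·CBB·CAC·CAC·CBB·CAC·CAC·CAC·BA·CBB·CAC·CAC·CBB·BA·CBB·CAC·BA
    A ↦ BA
    B ↦ CAC
    C ↦ CBB

A->BA, B->CAC, C->CBB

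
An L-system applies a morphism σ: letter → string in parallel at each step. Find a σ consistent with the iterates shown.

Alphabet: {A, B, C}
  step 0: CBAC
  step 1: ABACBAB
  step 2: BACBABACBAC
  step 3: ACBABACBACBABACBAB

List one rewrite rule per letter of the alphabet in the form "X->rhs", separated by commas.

  step 2 ⇒ step 3: BACBABACBAC ⇒ AC·B·AB·AC·B·AC·B·AB·AC·B·AB
    A ↦ B
    B ↦ AC
    C ↦ AB

A->B, B->AC, C->AB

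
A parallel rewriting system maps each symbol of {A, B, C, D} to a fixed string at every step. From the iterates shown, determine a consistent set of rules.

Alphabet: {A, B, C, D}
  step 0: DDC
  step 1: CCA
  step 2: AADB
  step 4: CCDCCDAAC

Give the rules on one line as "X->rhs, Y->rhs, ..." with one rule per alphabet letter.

A->DB, B->CD, C->A, D->C

  step 1 ⇒ step 2: CCA ⇒ A·A·DB
    A ↦ DB
    C ↦ A
    B ↦ CD  (constrained at step 2)
  step 0 ⇒ step 1: DDC ⇒ C·C·A
    D ↦ C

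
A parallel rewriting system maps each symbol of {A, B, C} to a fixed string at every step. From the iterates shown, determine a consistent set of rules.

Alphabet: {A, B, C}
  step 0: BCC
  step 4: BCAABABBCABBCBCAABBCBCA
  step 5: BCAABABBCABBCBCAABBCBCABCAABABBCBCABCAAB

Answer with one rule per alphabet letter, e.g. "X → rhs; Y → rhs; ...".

A->AB, B->BC, C->A

  step 4 ⇒ step 5: BCAABABBCABBCBCAABBCBCA ⇒ BC·A·AB·AB·BC·AB·BC·BC·A·AB·BC·BC·A·BC·A·AB·AB·BC·BC·A·BC·A·AB
    A ↦ AB
    B ↦ BC
    C ↦ A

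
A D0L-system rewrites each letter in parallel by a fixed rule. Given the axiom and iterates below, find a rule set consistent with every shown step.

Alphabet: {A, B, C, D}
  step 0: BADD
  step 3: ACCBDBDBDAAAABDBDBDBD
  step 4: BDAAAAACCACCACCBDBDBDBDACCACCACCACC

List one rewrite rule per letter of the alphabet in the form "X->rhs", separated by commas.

A->BD, B->AC, C->AA, D->C

  step 3 ⇒ step 4: ACCBDBDBDAAAABDBDBDBD ⇒ BD·AA·AA·AC·C·AC·C·AC·C·BD·BD·BD·BD·AC·C·AC·C·AC·C·AC·C
    A ↦ BD
    B ↦ AC
    C ↦ AA
    D ↦ C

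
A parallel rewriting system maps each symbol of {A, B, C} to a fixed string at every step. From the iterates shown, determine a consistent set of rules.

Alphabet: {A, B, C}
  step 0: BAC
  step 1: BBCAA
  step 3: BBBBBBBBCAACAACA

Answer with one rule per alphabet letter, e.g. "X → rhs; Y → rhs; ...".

  step 0 ⇒ step 1: BAC ⇒ BB·CA·A
    A ↦ CA
    B ↦ BB
    C ↦ A

A->CA, B->BB, C->A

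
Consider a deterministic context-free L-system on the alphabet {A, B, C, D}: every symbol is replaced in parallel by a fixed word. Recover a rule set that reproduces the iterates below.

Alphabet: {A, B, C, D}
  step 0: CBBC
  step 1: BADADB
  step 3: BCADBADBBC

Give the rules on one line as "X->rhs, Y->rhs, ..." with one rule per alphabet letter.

A->B, B->AD, C->B, D->C

  step 0 ⇒ step 1: CBBC ⇒ B·AD·AD·B
    B ↦ AD
    C ↦ B
    A ↦ B  (constrained at step 1)
    D ↦ C  (constrained at step 1)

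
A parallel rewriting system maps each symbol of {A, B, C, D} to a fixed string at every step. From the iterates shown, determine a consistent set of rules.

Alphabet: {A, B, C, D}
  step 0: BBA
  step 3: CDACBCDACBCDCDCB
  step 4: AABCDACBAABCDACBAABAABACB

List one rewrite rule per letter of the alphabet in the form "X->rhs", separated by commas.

  step 3 ⇒ step 4: CDACBCDACBCDCDCB ⇒ A·AB·CD·A·CB·A·AB·CD·A·CB·A·AB·A·AB·A·CB
    A ↦ CD
    B ↦ CB
    C ↦ A
    D ↦ AB

A->CD, B->CB, C->A, D->AB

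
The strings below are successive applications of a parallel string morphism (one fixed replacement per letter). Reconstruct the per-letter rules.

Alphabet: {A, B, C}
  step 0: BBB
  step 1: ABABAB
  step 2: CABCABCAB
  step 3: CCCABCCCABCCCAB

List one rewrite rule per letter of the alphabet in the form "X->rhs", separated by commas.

A->C, B->AB, C->CC

  step 2 ⇒ step 3: CABCABCAB ⇒ CC·C·AB·CC·C·AB·CC·C·AB
    A ↦ C
    B ↦ AB
    C ↦ CC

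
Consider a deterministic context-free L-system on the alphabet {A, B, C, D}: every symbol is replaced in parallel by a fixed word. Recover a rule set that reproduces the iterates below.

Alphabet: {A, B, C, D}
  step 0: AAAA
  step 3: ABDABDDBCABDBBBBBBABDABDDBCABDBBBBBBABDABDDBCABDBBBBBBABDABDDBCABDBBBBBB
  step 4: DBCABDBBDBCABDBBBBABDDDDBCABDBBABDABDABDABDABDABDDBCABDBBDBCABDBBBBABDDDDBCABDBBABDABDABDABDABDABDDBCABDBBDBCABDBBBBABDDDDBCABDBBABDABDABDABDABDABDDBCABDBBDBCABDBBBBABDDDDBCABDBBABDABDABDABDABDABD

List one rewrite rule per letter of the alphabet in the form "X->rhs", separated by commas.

A->DBC, B->ABD, C->DD, D->BB

  step 3 ⇒ step 4: ABDABDDBCABDBBBBBBABDABDDBCABDBBBBBBABDABDDBCABDBBBBBBABDABDDBCABDBBBBBB ⇒ DBC·ABD·BB·DBC·ABD·BB·BB·ABD·DD·DBC·ABD·BB·ABD·ABD·ABD·ABD·ABD·ABD·DBC·ABD·BB·DBC·ABD·BB·BB·ABD·DD·DBC·ABD·BB·ABD·ABD·ABD·ABD·ABD·ABD·DBC·ABD·BB·DBC·ABD·BB·BB·ABD·DD·DBC·ABD·BB·ABD·ABD·ABD·ABD·ABD·ABD·DBC·ABD·BB·DBC·ABD·BB·BB·ABD·DD·DBC·ABD·BB·ABD·ABD·ABD·ABD·ABD·ABD
    A ↦ DBC
    B ↦ ABD
    C ↦ DD
    D ↦ BB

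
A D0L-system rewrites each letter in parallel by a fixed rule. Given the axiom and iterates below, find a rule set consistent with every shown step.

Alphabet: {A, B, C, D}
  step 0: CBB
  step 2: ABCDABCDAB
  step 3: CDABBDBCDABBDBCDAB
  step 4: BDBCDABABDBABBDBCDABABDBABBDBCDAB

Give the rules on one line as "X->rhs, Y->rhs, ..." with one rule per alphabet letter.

  step 3 ⇒ step 4: CDABBDBCDABBDBCDAB ⇒ B·DB·CD·AB·AB·DB·AB·B·DB·CD·AB·AB·DB·AB·B·DB·CD·AB
    A ↦ CD
    B ↦ AB
    C ↦ B
    D ↦ DB

A->CD, B->AB, C->B, D->DB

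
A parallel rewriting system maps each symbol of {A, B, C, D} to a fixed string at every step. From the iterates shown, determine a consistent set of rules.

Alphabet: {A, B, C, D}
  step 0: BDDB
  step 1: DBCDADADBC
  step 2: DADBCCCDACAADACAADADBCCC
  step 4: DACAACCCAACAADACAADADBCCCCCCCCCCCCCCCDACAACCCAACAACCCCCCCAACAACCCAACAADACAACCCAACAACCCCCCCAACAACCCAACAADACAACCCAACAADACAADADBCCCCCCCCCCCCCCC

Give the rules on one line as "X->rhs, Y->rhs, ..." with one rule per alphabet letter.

  step 1 ⇒ step 2: DBCDADADBC ⇒ DA·DBC·CC·DA·CAA·DA·CAA·DA·DBC·CC
    A ↦ CAA
    B ↦ DBC
    C ↦ CC
    D ↦ DA

A->CAA, B->DBC, C->CC, D->DA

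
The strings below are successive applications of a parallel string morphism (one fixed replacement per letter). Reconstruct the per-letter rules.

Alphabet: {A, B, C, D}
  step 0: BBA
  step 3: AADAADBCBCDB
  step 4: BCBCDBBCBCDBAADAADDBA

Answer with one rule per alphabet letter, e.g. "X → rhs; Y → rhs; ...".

  step 3 ⇒ step 4: AADAADBCBCDB ⇒ BC·BC·DB·BC·BC·DB·A·AD·A·AD·DB·A
    A ↦ BC
    B ↦ A
    C ↦ AD
    D ↦ DB

A->BC, B->A, C->AD, D->DB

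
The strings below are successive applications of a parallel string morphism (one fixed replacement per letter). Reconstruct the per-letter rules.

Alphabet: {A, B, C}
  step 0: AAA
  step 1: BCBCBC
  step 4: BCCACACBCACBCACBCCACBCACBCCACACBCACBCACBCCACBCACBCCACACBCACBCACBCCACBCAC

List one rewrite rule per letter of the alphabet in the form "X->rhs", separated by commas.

  step 0 ⇒ step 1: AAA ⇒ BC·BC·BC
    A ↦ BC
    B ↦ BCC  (constrained at step 1)
    C ↦ AC  (constrained at step 1)

A->BC, B->BCC, C->AC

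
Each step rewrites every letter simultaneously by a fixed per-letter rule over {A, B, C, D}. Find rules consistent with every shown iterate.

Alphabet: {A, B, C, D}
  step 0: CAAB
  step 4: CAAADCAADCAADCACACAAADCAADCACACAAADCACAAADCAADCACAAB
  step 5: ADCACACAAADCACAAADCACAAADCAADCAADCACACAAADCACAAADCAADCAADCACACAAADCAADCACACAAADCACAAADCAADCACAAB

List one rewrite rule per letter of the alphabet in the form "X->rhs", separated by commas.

  step 4 ⇒ step 5: CAAADCAADCAADCACACAAADCAADCACACAAADCACAAADCAADCACAAB ⇒ AD·CA·CA·CA·A·AD·CA·CA·A·AD·CA·CA·A·AD·CA·AD·CA·AD·CA·CA·CA·A·AD·CA·CA·A·AD·CA·AD·CA·AD·CA·CA·CA·A·AD·CA·AD·CA·CA·CA·A·AD·CA·CA·A·AD·CA·AD·CA·CA·AB
    A ↦ CA
    B ↦ AB
    C ↦ AD
    D ↦ A

A->CA, B->AB, C->AD, D->A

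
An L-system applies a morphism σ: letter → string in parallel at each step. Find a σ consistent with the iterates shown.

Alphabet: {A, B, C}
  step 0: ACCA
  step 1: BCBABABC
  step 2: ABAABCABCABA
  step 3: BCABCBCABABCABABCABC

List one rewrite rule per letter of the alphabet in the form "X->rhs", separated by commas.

  step 2 ⇒ step 3: ABAABCABCABA ⇒ BC·A·BC·BC·A·BA·BC·A·BA·BC·A·BC
    A ↦ BC
    B ↦ A
    C ↦ BA

A->BC, B->A, C->BA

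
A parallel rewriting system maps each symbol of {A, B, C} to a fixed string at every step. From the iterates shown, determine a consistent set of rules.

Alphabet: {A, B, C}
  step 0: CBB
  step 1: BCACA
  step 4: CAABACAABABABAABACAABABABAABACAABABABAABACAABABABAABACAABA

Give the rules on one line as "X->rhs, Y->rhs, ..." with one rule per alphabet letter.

  step 0 ⇒ step 1: CBB ⇒ B·CA·CA
    B ↦ CA
    C ↦ B
    A ↦ ABA  (constrained at step 1)

A->ABA, B->CA, C->B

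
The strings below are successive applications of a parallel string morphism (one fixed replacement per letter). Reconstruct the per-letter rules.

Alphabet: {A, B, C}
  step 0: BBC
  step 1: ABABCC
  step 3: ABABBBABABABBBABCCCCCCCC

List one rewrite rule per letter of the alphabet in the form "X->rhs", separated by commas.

  step 0 ⇒ step 1: BBC ⇒ AB·AB·CC
    B ↦ AB
    C ↦ CC
    A ↦ BB  (constrained at step 1)

A->BB, B->AB, C->CC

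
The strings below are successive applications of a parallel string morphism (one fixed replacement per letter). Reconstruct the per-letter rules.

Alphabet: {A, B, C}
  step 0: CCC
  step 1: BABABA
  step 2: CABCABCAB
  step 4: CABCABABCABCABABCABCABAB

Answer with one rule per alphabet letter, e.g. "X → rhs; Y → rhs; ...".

A->B, B->CA, C->BA

  step 1 ⇒ step 2: BABABA ⇒ CA·B·CA·B·CA·B
    A ↦ B
    B ↦ CA
  step 0 ⇒ step 1: CCC ⇒ BA·BA·BA
    C ↦ BA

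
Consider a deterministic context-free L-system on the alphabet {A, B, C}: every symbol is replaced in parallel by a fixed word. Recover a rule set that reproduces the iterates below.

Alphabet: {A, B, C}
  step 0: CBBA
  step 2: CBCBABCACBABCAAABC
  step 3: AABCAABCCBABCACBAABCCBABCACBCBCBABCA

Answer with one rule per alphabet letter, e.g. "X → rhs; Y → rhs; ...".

  step 2 ⇒ step 3: CBCBABCACBABCAAABC ⇒ A·ABC·A·ABC·CB·ABC·A·CB·A·ABC·CB·ABC·A·CB·CB·CB·ABC·A
    A ↦ CB
    B ↦ ABC
    C ↦ A

A->CB, B->ABC, C->A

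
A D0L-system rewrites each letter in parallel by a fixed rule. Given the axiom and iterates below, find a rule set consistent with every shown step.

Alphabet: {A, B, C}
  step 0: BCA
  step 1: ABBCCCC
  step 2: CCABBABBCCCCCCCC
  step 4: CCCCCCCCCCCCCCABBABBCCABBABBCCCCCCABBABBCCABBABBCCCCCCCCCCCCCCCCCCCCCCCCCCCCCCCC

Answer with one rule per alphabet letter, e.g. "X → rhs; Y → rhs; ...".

A->CC, B->ABB, C->CC

  step 1 ⇒ step 2: ABBCCCC ⇒ CC·ABB·ABB·CC·CC·CC·CC
    A ↦ CC
    B ↦ ABB
    C ↦ CC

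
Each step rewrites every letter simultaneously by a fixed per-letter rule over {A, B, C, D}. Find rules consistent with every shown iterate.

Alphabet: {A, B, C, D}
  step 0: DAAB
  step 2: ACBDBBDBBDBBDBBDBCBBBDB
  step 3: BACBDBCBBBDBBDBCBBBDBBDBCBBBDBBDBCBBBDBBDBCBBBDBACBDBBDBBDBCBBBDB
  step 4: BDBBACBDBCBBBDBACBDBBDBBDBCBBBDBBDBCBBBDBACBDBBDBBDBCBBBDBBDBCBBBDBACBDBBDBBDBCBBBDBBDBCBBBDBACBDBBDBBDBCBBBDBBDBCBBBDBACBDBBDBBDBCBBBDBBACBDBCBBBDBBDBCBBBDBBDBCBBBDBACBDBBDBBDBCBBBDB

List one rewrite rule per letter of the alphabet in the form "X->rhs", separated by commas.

A->B, B->BDB, C->AC, D->CBB

  step 3 ⇒ step 4: BACBDBCBBBDBBDBCBBBDBBDBCBBBDBBDBCBBBDBBDBCBBBDBACBDBBDBBDBCBBBDB ⇒ BDB·B·AC·BDB·CBB·BDB·AC·BDB·BDB·BDB·CBB·BDB·BDB·CBB·BDB·AC·BDB·BDB·BDB·CBB·BDB·BDB·CBB·BDB·AC·BDB·BDB·BDB·CBB·BDB·BDB·CBB·BDB·AC·BDB·BDB·BDB·CBB·BDB·BDB·CBB·BDB·AC·BDB·BDB·BDB·CBB·BDB·B·AC·BDB·CBB·BDB·BDB·CBB·BDB·BDB·CBB·BDB·AC·BDB·BDB·BDB·CBB·BDB
    A ↦ B
    B ↦ BDB
    C ↦ AC
    D ↦ CBB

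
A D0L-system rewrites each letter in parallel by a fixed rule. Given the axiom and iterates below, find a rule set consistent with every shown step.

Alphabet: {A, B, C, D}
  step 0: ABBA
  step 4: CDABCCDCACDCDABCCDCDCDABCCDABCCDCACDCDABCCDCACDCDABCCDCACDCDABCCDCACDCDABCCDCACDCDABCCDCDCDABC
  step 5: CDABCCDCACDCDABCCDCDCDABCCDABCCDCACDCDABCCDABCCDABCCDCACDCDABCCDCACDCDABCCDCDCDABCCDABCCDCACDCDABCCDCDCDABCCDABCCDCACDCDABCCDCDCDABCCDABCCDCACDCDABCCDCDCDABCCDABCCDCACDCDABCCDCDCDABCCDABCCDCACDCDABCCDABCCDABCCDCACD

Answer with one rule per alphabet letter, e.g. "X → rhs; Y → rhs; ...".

  step 4 ⇒ step 5: CDABCCDCACDCDABCCDCDCDABCCDABCCDCACDCDABCCDCACDCDABCCDCACDCDABCCDCACDCDABCCDCACDCDABCCDCDCDABC ⇒ CD·ABC·CD·CA·CD·CD·ABC·CD·CD·CD·ABC·CD·ABC·CD·CA·CD·CD·ABC·CD·ABC·CD·ABC·CD·CA·CD·CD·ABC·CD·CA·CD·CD·ABC·CD·CD·CD·ABC·CD·ABC·CD·CA·CD·CD·ABC·CD·CD·CD·ABC·CD·ABC·CD·CA·CD·CD·ABC·CD·CD·CD·ABC·CD·ABC·CD·CA·CD·CD·ABC·CD·CD·CD·ABC·CD·ABC·CD·CA·CD·CD·ABC·CD·CD·CD·ABC·CD·ABC·CD·CA·CD·CD·ABC·CD·ABC·CD·ABC·CD·CA·CD
    A ↦ CD
    B ↦ CA
    C ↦ CD
    D ↦ ABC

A->CD, B->CA, C->CD, D->ABC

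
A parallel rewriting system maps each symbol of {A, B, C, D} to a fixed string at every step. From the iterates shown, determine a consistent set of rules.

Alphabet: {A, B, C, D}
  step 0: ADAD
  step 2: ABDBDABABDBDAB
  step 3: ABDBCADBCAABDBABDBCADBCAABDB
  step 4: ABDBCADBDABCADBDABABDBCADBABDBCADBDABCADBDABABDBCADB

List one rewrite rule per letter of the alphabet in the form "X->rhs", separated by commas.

A->AB, B->DB, C->D, D->CA

  step 3 ⇒ step 4: ABDBCADBCAABDBABDBCADBCAABDB ⇒ AB·DB·CA·DB·D·AB·CA·DB·D·AB·AB·DB·CA·DB·AB·DB·CA·DB·D·AB·CA·DB·D·AB·AB·DB·CA·DB
    A ↦ AB
    B ↦ DB
    C ↦ D
    D ↦ CA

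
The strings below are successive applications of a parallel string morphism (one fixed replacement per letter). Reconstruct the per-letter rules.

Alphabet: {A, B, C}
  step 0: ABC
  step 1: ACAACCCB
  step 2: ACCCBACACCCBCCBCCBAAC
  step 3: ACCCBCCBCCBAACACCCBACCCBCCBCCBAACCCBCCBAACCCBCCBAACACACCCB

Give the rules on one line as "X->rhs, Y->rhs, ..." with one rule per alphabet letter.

A->AC, B->AAC, C->CCB

  step 2 ⇒ step 3: ACCCBACACCCBCCBCCBAAC ⇒ AC·CCB·CCB·CCB·AAC·AC·CCB·AC·CCB·CCB·CCB·AAC·CCB·CCB·AAC·CCB·CCB·AAC·AC·AC·CCB
    A ↦ AC
    B ↦ AAC
    C ↦ CCB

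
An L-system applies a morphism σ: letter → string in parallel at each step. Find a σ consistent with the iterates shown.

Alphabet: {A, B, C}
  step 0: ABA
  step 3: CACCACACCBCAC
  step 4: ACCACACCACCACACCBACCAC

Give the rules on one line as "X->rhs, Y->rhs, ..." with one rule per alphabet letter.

  step 3 ⇒ step 4: CACCACACCBCAC ⇒ AC·C·AC·AC·C·AC·C·AC·AC·CB·AC·C·AC
    A ↦ C
    B ↦ CB
    C ↦ AC

A->C, B->CB, C->AC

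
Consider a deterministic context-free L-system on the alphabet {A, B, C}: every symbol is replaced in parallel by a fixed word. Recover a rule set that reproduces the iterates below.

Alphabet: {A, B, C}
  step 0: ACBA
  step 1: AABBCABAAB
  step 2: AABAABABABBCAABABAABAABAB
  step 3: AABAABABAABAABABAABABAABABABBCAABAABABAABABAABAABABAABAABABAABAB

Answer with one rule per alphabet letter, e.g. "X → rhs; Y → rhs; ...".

A->AAB, B->AB, C->BC

  step 2 ⇒ step 3: AABAABABABBCAABABAABAABAB ⇒ AAB·AAB·AB·AAB·AAB·AB·AAB·AB·AAB·AB·AB·BC·AAB·AAB·AB·AAB·AB·AAB·AAB·AB·AAB·AAB·AB·AAB·AB
    A ↦ AAB
    B ↦ AB
    C ↦ BC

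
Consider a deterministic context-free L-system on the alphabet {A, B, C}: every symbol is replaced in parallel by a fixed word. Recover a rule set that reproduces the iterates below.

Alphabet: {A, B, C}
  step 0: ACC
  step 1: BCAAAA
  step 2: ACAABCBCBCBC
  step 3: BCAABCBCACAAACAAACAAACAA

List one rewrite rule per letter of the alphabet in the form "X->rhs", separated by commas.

  step 2 ⇒ step 3: ACAABCBCBCBC ⇒ BC·AA·BC·BC·AC·AA·AC·AA·AC·AA·AC·AA
    A ↦ BC
    B ↦ AC
    C ↦ AA

A->BC, B->AC, C->AA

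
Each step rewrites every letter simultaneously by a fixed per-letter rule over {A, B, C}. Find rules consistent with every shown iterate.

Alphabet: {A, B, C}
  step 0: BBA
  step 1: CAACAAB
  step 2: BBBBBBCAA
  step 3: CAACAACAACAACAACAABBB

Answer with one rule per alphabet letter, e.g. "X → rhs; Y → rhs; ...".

A->B, B->CAA, C->B

  step 2 ⇒ step 3: BBBBBBCAA ⇒ CAA·CAA·CAA·CAA·CAA·CAA·B·B·B
    A ↦ B
    B ↦ CAA
    C ↦ B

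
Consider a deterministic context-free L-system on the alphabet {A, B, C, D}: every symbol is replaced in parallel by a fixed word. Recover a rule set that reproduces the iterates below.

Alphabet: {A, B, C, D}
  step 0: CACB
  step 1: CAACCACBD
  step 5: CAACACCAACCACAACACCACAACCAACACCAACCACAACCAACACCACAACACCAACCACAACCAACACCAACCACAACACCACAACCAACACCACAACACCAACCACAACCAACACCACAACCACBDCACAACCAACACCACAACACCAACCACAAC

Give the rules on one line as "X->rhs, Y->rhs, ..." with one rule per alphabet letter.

  step 0 ⇒ step 1: CACB ⇒ CA·AC·CA·CBD
    A ↦ AC
    B ↦ CBD
    C ↦ CA
    D ↦ CA  (constrained at step 1)

A->AC, B->CBD, C->CA, D->CA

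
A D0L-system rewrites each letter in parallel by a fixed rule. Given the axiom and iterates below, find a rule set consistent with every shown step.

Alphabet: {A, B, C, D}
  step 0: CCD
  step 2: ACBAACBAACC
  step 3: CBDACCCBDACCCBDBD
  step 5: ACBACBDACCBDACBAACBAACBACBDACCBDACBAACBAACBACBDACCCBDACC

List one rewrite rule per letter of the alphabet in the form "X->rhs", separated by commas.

A->C, B->AC, C->BD, D->BA

  step 2 ⇒ step 3: ACBAACBAACC ⇒ C·BD·AC·C·C·BD·AC·C·C·BD·BD
    A ↦ C
    B ↦ AC
    C ↦ BD
    D ↦ BA  (constrained at step 0)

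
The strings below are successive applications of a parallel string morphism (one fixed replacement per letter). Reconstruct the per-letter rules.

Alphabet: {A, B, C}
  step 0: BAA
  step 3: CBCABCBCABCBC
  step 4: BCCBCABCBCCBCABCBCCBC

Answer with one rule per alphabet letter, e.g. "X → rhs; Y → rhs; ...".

  step 3 ⇒ step 4: CBCABCBCABCBC ⇒ BC·C·BC·AB·C·BC·C·BC·AB·C·BC·C·BC
    A ↦ AB
    B ↦ C
    C ↦ BC

A->AB, B->C, C->BC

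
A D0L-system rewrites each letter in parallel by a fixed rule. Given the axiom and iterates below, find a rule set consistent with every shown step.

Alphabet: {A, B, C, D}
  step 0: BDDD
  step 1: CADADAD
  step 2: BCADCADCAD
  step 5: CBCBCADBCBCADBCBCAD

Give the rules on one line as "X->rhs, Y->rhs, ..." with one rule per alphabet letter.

A->C, B->C, C->B, D->AD

  step 1 ⇒ step 2: CADADAD ⇒ B·C·AD·C·AD·C·AD
    A ↦ C
    C ↦ B
    D ↦ AD
  step 0 ⇒ step 1: BDDD ⇒ C·AD·AD·AD
    B ↦ C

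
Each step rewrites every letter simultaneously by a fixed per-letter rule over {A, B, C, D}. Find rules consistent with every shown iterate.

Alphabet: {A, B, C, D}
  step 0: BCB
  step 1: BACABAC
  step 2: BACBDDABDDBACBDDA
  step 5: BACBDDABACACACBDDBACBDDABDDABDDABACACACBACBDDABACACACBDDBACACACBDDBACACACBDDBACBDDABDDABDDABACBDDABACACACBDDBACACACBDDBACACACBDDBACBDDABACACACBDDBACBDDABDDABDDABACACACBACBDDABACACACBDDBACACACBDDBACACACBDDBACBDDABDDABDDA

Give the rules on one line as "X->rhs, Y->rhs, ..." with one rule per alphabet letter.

A->BDD, B->BAC, C->A, D->AC

  step 1 ⇒ step 2: BACABAC ⇒ BAC·BDD·A·BDD·BAC·BDD·A
    A ↦ BDD
    B ↦ BAC
    C ↦ A
    D ↦ AC  (constrained at step 2)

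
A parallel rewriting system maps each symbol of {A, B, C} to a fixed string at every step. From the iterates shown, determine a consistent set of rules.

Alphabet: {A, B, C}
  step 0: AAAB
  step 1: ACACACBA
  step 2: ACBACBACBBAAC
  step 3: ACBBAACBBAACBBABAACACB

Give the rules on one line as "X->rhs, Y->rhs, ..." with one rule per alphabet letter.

A->AC, B->BA, C->B

  step 2 ⇒ step 3: ACBACBACBBAAC ⇒ AC·B·BA·AC·B·BA·AC·B·BA·BA·AC·AC·B
    A ↦ AC
    B ↦ BA
    C ↦ B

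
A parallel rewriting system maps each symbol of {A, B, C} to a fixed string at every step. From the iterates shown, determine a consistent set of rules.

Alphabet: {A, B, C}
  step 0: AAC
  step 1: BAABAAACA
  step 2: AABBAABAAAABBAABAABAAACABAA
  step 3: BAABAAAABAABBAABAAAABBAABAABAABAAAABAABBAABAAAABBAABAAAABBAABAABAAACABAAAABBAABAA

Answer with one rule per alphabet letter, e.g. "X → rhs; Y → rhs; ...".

A->BAA, B->AAB, C->ACA

  step 2 ⇒ step 3: AABBAABAAAABBAABAABAAACABAA ⇒ BAA·BAA·AAB·AAB·BAA·BAA·AAB·BAA·BAA·BAA·BAA·AAB·AAB·BAA·BAA·AAB·BAA·BAA·AAB·BAA·BAA·BAA·ACA·BAA·AAB·BAA·BAA
    A ↦ BAA
    B ↦ AAB
    C ↦ ACA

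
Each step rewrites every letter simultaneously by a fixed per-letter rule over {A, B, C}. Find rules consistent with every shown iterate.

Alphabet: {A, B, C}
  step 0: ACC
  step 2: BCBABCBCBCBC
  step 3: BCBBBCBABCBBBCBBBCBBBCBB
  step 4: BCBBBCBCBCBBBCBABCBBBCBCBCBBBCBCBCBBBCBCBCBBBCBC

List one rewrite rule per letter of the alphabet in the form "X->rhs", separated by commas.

  step 3 ⇒ step 4: BCBBBCBABCBBBCBBBCBBBCBB ⇒ BC·BB·BC·BC·BC·BB·BC·BA·BC·BB·BC·BC·BC·BB·BC·BC·BC·BB·BC·BC·BC·BB·BC·BC
    A ↦ BA
    B ↦ BC
    C ↦ BB

A->BA, B->BC, C->BB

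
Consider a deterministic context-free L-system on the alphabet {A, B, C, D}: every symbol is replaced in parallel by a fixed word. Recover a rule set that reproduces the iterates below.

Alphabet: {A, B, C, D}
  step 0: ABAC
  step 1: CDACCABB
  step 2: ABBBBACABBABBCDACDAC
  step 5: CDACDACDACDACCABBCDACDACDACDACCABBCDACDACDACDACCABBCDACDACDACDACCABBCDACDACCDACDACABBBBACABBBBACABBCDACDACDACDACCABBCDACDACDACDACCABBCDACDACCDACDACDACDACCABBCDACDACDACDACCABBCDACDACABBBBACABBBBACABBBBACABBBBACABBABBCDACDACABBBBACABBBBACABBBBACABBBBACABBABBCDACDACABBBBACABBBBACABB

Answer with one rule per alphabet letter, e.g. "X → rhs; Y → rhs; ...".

  step 1 ⇒ step 2: CDACCABB ⇒ ABB·BBA·C·ABB·ABB·C·DAC·DAC
    A ↦ C
    B ↦ DAC
    C ↦ ABB
    D ↦ BBA

A->C, B->DAC, C->ABB, D->BBA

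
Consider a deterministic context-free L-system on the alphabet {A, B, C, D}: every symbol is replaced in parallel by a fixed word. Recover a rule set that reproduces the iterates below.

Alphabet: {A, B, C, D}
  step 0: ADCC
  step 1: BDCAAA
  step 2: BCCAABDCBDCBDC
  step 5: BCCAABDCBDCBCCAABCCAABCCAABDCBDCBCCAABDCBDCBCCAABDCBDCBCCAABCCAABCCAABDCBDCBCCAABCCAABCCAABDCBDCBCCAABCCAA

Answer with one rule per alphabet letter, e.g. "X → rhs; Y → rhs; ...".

  step 1 ⇒ step 2: BDCAAA ⇒ BCC·A·A·BDC·BDC·BDC
    A ↦ BDC
    B ↦ BCC
    C ↦ A
    D ↦ A

A->BDC, B->BCC, C->A, D->A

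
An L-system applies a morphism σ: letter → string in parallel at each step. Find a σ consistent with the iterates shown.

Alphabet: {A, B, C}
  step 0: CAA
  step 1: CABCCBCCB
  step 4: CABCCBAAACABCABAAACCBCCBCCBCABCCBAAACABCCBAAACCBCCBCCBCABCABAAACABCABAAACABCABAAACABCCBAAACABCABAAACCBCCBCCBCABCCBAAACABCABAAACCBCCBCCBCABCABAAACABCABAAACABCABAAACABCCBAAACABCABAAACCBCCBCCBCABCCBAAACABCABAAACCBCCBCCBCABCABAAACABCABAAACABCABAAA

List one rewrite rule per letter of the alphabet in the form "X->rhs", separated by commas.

  step 0 ⇒ step 1: CAA ⇒ CAB·CCB·CCB
    A ↦ CCB
    C ↦ CAB
    B ↦ AAA  (constrained at step 1)

A->CCB, B->AAA, C->CAB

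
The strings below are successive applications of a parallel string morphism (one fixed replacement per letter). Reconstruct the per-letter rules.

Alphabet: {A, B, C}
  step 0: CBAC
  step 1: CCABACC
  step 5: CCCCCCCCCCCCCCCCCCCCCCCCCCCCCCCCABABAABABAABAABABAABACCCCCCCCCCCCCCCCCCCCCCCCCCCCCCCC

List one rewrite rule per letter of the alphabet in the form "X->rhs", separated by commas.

A->BA, B->A, C->CC

  step 0 ⇒ step 1: CBAC ⇒ CC·A·BA·CC
    A ↦ BA
    B ↦ A
    C ↦ CC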